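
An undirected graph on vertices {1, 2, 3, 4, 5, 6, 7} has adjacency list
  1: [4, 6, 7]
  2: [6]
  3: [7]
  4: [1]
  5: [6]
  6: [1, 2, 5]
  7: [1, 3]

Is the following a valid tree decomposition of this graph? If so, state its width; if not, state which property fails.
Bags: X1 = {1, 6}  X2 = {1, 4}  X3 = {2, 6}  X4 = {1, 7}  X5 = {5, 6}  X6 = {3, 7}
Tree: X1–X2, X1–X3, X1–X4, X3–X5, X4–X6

Vertex coverage: the bags together contain {1, 2, 3, 4, 5, 6, 7}, the full vertex set. Edge coverage: each edge of G has both endpoints in at least one bag. Running intersection: for every vertex, the bags containing it form a connected subtree. All three properties hold, so this is a valid tree decomposition of width max|bag| − 1 = 1, and hence tw(G) ≤ 1.

Yes; width 1.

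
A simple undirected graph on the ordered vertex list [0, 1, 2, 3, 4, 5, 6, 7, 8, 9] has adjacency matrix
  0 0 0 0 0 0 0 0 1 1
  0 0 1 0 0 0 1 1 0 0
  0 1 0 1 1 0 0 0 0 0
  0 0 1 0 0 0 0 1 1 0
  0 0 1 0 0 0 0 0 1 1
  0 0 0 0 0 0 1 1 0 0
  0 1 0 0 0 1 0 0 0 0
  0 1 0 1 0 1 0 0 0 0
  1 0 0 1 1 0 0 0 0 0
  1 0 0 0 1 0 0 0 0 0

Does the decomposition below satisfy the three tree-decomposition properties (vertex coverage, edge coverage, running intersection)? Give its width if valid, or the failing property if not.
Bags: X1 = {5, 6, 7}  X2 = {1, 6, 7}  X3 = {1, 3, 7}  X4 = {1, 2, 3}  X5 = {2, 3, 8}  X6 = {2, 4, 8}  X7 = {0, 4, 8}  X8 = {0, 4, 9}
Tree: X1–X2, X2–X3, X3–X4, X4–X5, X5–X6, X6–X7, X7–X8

Checking the three conditions: (i) the bags cover all of {0, 1, 2, 3, 4, 5, 6, 7, 8, 9}; (ii) for each edge, some bag contains both endpoints; (iii) the bags containing any fixed vertex form a subtree. All hold, so the decomposition is valid with width 3 − 1 = 2.

Yes; width 2.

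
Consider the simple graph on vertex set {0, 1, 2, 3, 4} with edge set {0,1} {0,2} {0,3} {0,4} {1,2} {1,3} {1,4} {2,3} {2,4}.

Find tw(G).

3

A width-3 tree decomposition is:
Bags: B1 = {0, 1, 2, 3}  B2 = {0, 1, 2, 4}
Tree: B1–B2
The largest bag has 4 vertices, giving width 3; this decomposition certifies tw(G) ≤ 3. Conversely, {0, 1, 2, 3} is a clique of size 4, and the vertices of any clique must share a bag in every tree decomposition; so some bag has ≥ 4 vertices and tw(G) ≥ 3. Hence tw(G) = 3 exactly.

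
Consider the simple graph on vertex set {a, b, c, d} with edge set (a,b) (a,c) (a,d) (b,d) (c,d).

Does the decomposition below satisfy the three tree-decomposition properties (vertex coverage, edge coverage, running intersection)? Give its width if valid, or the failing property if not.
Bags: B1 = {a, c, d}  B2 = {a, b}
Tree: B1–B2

No — edge (d,b) lies in no bag.

A tree decomposition must satisfy three properties: every vertex lies in some bag; for every edge, both endpoints lie together in some bag; and for every vertex, the bags containing it form a connected subtree. Here edge (d,b) lies in no bag, so the decomposition is invalid.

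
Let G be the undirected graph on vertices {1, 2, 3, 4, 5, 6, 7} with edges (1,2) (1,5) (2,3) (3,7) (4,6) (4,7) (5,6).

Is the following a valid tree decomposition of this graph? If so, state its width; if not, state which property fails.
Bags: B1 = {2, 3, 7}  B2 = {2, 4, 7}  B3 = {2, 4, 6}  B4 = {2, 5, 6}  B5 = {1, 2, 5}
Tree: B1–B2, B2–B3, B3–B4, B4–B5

Yes; width 2.

Every vertex of G appears in some bag (union = {1, 2, 3, 4, 5, 6, 7}); every edge is covered by a bag; and for each vertex v the set of bags containing v is connected in the bag tree. The decomposition is therefore valid. The largest bag has 3 vertices, so the width is 2.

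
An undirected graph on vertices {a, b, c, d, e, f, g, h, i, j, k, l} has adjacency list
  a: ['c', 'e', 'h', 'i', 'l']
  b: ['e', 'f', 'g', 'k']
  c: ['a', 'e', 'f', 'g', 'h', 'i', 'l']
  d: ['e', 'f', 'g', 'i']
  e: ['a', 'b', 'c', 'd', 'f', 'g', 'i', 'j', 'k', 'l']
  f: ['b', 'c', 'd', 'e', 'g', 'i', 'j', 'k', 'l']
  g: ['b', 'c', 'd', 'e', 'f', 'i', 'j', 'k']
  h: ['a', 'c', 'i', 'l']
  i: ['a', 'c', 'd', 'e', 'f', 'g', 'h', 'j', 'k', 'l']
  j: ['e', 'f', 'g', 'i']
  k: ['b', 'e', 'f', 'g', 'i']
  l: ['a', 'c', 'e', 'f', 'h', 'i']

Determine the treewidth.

4

A width-4 tree decomposition is:
Bags: B1 = {c, e, f, i, l}  B2 = {c, e, f, g, i}  B3 = {e, f, g, i, j}  B4 = {e, f, g, i, k}  B5 = {b, e, f, g, k}  B6 = {d, e, f, g, i}  B7 = {a, c, e, i, l}  B8 = {a, c, h, i, l}
Tree: B1–B2, B2–B3, B2–B4, B4–B5, B4–B6, B1–B7, B7–B8
Every bag has size at most 5, so the width is 5 − 1 = 4 and tw(G) ≤ 4. Conversely, {b, e, f, g, k} is a clique of size 5, and the vertices of any clique must share a bag in every tree decomposition; so some bag has ≥ 5 vertices and tw(G) ≥ 4. Combining the bounds, tw(G) = 4.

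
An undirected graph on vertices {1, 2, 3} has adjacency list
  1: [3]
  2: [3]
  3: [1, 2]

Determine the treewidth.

A width-1 tree decomposition is:
Bags: B1 = {1, 3}  B2 = {2, 3}
Tree: B1–B2
Every bag has size at most 2, so the width is 2 − 1 = 1 and tw(G) ≤ 1. G has an edge, so its treewidth is at least 1. Combining the bounds, tw(G) = 1.

1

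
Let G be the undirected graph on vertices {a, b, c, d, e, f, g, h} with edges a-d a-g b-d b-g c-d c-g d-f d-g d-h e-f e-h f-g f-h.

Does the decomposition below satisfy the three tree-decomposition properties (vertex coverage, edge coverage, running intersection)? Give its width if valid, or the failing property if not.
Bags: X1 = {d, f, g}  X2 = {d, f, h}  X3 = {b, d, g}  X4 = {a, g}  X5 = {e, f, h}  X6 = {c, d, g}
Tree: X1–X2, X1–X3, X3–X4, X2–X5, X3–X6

No — edge (d,a) lies in no bag.

A tree decomposition must satisfy three properties: every vertex lies in some bag; for every edge, both endpoints lie together in some bag; and for every vertex, the bags containing it form a connected subtree. Here edge (d,a) lies in no bag, so the decomposition is invalid.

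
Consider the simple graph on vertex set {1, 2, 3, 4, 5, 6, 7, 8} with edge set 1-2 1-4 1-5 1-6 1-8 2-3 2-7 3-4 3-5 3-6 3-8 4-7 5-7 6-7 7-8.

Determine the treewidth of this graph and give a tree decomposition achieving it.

Every bag has size at most 4, so the width is 4 − 1 = 3 and tw(G) ≤ 3. For the lower bound: the 4 vertex sets {7,8}, {3,6}, {1}, {4} are disjoint, each induces a connected subgraph, and every pair is joined by at least one edge of G. Contracting each set to a single vertex therefore yields K_{4} as a minor, and since treewidth is minor-monotone, tw(G) ≥ tw(K_{4}) = 3. The upper and lower bounds meet at 3, so that is the treewidth.

Treewidth 3.
One such decomposition:
Bags: B1 = {1, 3, 7, 8}  B2 = {1, 3, 6, 7}  B3 = {1, 3, 4, 7}  B4 = {1, 2, 3, 7}  B5 = {1, 3, 5, 7}
Tree: B1–B2, B2–B3, B3–B4, B4–B5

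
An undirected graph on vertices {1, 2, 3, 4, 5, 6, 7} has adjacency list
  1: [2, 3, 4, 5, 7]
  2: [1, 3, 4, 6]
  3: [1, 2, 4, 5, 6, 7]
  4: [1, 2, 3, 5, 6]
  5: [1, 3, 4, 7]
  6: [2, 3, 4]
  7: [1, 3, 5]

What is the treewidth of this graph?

A width-3 tree decomposition is:
Bags: B1 = {1, 3, 4, 5}  B2 = {1, 2, 3, 4}  B3 = {1, 3, 5, 7}  B4 = {2, 3, 4, 6}
Tree: B1–B2, B1–B3, B2–B4
Each bag holds 4 vertices, so the decomposition has width 3, which upper-bounds the treewidth. On the other hand G contains the 4-clique {1, 2, 3, 4}. A clique must lie in a single bag of any decomposition, so no decomposition can have width below 3. Combining the bounds, tw(G) = 3.

3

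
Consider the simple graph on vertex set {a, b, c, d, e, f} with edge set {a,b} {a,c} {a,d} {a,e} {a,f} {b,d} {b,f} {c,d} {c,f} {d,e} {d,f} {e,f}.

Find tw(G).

A width-3 tree decomposition is:
Bags: B1 = {a, c, d, f}  B2 = {a, b, d, f}  B3 = {a, d, e, f}
Tree: B1–B2, B2–B3
The largest bag has 4 vertices, giving width 3; this decomposition certifies tw(G) ≤ 3. On the other hand G contains the 4-clique {a, d, e, f}. A clique must lie in a single bag of any decomposition, so no decomposition can have width below 3. Combining the bounds, tw(G) = 3.

3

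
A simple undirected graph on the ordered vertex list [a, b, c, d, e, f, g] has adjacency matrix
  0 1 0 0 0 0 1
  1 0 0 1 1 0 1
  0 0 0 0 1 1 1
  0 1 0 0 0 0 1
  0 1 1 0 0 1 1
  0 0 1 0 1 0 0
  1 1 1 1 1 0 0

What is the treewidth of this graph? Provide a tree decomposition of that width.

Treewidth 2.
Bags: B1 = {b, e, g}  B2 = {c, e, g}  B3 = {b, d, g}  B4 = {c, e, f}  B5 = {a, b, g}
Tree: B1–B2, B1–B3, B2–B4, B3–B5

Each bag holds 3 vertices, so the decomposition has width 2, which upper-bounds the treewidth. On the other hand G contains the 3-clique {c, e, g}. A clique must lie in a single bag of any decomposition, so no decomposition can have width below 2. Hence tw(G) = 2 exactly.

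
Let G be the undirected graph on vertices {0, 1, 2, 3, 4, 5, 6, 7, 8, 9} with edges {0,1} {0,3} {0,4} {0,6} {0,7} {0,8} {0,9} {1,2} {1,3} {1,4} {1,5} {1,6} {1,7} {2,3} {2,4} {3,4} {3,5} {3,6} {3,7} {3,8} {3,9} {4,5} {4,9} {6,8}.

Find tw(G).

3

A width-3 tree decomposition is:
Bags: B1 = {1, 3, 4, 5}  B2 = {0, 1, 3, 4}  B3 = {0, 3, 4, 9}  B4 = {1, 2, 3, 4}  B5 = {0, 1, 3, 6}  B6 = {0, 1, 3, 7}  B7 = {0, 3, 6, 8}
Tree: B1–B2, B2–B3, B2–B4, B2–B5, B5–B6, B5–B7
The largest bag has 4 vertices, giving width 3; this decomposition certifies tw(G) ≤ 3. Conversely, {0, 3, 6, 8} is a clique of size 4, and the vertices of any clique must share a bag in every tree decomposition; so some bag has ≥ 4 vertices and tw(G) ≥ 3. Combining the bounds, tw(G) = 3.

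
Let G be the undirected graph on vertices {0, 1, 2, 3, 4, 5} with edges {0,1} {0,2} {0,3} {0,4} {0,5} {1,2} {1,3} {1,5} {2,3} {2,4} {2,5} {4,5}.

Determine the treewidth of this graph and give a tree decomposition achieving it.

Treewidth 3.
One such decomposition:
Bags: B1 = {0, 2, 4, 5}  B2 = {0, 1, 2, 5}  B3 = {0, 1, 2, 3}
Tree: B1–B2, B2–B3

Each bag holds 4 vertices, so the decomposition has width 3, which upper-bounds the treewidth. Conversely, {0, 1, 2, 3} is a clique of size 4, and the vertices of any clique must share a bag in every tree decomposition; so some bag has ≥ 4 vertices and tw(G) ≥ 3. Hence tw(G) = 3 exactly.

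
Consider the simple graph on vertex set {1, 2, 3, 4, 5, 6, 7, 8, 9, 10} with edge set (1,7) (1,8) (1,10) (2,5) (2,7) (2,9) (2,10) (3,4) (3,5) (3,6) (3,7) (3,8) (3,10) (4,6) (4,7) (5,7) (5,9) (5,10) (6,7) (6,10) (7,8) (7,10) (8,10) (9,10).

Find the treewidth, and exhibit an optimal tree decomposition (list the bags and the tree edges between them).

Treewidth 3.
One optimal decomposition is:
Bags: B1 = {3, 6, 7, 10}  B2 = {3, 5, 7, 10}  B3 = {2, 5, 7, 10}  B4 = {3, 4, 6, 7}  B5 = {2, 5, 9, 10}  B6 = {3, 7, 8, 10}  B7 = {1, 7, 8, 10}
Tree: B1–B2, B2–B3, B1–B4, B3–B5, B1–B6, B6–B7

The largest bag has 4 vertices, giving width 3; this decomposition certifies tw(G) ≤ 3. On the other hand G contains the 4-clique {2, 5, 9, 10}. A clique must lie in a single bag of any decomposition, so no decomposition can have width below 3. The upper and lower bounds meet at 3, so that is the treewidth.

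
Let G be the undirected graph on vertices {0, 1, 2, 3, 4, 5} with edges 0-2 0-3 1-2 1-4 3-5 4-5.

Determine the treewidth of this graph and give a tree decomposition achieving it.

Every bag has size at most 3, so the width is 3 − 1 = 2 and tw(G) ≤ 2. The edges 3–5–4–1–2–0–3 form a cycle, so G is not a tree and its treewidth is at least 2. Therefore the treewidth is 2.

Treewidth 2.
One such decomposition:
Bags: B1 = {3, 4, 5}  B2 = {1, 3, 4}  B3 = {1, 2, 3}  B4 = {0, 2, 3}
Tree: B1–B2, B2–B3, B3–B4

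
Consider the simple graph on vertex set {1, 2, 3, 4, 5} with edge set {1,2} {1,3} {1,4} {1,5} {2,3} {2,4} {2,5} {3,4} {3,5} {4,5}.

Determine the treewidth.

A width-4 tree decomposition is:
Bags: B1 = {1, 2, 3, 4, 5}
Tree: (single bag)
A single bag containing all 5 vertices is trivially a valid decomposition of width 4. On the other hand G contains the 5-clique {1, 2, 3, 4, 5}. A clique must lie in a single bag of any decomposition, so no decomposition can have width below 4. Hence tw(G) = 4 exactly.

4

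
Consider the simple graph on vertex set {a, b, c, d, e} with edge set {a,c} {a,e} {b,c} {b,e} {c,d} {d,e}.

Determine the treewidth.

2

A width-2 tree decomposition is:
Bags: B1 = {b, c, e}  B2 = {a, c, e}  B3 = {c, d, e}
Tree: B1–B2, B2–B3
Every bag has size at most 3, so the width is 3 − 1 = 2 and tw(G) ≤ 2. The edges b–e–a–c–b form a cycle, so G is not a tree and its treewidth is at least 2. Hence tw(G) = 2 exactly.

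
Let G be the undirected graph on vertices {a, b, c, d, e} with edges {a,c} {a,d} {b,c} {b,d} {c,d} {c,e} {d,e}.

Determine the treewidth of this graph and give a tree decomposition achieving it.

The largest bag has 3 vertices, giving width 2; this decomposition certifies tw(G) ≤ 2. For the lower bound, the 3 vertices {c, d, e} are pairwise adjacent, and any tree decomposition puts a clique entirely inside one bag — forcing width ≥ 2. Therefore the treewidth is 2.

Treewidth 2.
One optimal decomposition is:
Bags: B1 = {b, c, d}  B2 = {a, c, d}  B3 = {c, d, e}
Tree: B1–B2, B1–B3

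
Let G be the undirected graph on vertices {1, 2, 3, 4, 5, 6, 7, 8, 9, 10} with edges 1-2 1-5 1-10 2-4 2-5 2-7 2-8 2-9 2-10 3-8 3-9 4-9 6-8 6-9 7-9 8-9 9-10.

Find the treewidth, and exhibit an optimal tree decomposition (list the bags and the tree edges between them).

Each bag holds 3 vertices, so the decomposition has width 2, which upper-bounds the treewidth. Conversely, {1, 2, 10} is a clique of size 3, and the vertices of any clique must share a bag in every tree decomposition; so some bag has ≥ 3 vertices and tw(G) ≥ 2. Combining the bounds, tw(G) = 2.

Treewidth 2.
One optimal decomposition is:
Bags: B1 = {1, 2, 5}  B2 = {1, 2, 10}  B3 = {2, 9, 10}  B4 = {2, 4, 9}  B5 = {2, 7, 9}  B6 = {2, 8, 9}  B7 = {3, 8, 9}  B8 = {6, 8, 9}
Tree: B1–B2, B2–B3, B3–B4, B3–B5, B5–B6, B6–B7, B6–B8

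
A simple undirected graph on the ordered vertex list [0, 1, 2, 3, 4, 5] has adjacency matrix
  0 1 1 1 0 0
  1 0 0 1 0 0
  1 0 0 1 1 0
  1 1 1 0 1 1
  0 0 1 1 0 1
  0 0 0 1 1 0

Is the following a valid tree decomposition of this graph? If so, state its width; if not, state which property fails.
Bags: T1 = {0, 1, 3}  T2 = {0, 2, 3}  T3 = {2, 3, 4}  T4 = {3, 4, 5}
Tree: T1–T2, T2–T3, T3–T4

Checking the three conditions: (i) the bags cover all of {0, 1, 2, 3, 4, 5}; (ii) for each edge, some bag contains both endpoints; (iii) the bags containing any fixed vertex form a subtree. All hold, so the decomposition is valid with width 3 − 1 = 2.

Yes; width 2.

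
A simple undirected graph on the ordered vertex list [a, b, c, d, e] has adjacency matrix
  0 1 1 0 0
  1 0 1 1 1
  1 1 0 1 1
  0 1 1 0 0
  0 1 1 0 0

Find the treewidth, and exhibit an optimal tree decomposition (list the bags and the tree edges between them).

Each bag holds 3 vertices, so the decomposition has width 2, which upper-bounds the treewidth. On the other hand G contains the 3-clique {b, c, d}. A clique must lie in a single bag of any decomposition, so no decomposition can have width below 2. Combining the bounds, tw(G) = 2.

Treewidth 2.
One optimal decomposition is:
Bags: B1 = {b, c, d}  B2 = {a, b, c}  B3 = {b, c, e}
Tree: B1–B2, B2–B3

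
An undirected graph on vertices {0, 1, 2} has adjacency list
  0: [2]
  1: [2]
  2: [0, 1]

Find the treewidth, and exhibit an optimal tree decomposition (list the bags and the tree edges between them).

Treewidth 1.
One such decomposition:
Bags: B1 = {1, 2}  B2 = {0, 2}
Tree: B1–B2

Each bag holds 2 vertices, so the decomposition has width 1, which upper-bounds the treewidth. G has an edge, so its treewidth is at least 1. Hence tw(G) = 1 exactly.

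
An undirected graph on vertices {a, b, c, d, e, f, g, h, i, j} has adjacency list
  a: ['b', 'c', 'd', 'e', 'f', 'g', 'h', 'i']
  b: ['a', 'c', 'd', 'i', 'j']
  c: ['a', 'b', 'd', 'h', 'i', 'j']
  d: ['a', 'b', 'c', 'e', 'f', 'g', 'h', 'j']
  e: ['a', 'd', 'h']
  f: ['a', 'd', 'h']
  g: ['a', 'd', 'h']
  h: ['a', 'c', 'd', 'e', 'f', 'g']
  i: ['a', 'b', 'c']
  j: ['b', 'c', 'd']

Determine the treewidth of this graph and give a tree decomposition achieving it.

Treewidth 3.
Bags: B1 = {a, b, c, d}  B2 = {a, c, d, h}  B3 = {a, d, g, h}  B4 = {a, d, f, h}  B5 = {b, c, d, j}  B6 = {a, b, c, i}  B7 = {a, d, e, h}
Tree: B1–B2, B2–B3, B2–B4, B1–B5, B1–B6, B2–B7

Each bag holds 4 vertices, so the decomposition has width 3, which upper-bounds the treewidth. Conversely, {b, c, d, j} is a clique of size 4, and the vertices of any clique must share a bag in every tree decomposition; so some bag has ≥ 4 vertices and tw(G) ≥ 3. Therefore the treewidth is 3.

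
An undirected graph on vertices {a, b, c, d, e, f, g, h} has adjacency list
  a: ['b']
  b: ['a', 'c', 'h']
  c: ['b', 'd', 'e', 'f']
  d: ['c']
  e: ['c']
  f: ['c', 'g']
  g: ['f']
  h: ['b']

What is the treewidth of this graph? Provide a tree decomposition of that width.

The largest bag has 2 vertices, giving width 1; this decomposition certifies tw(G) ≤ 1. G has an edge, so its treewidth is at least 1. Hence tw(G) = 1 exactly.

Treewidth 1.
One optimal decomposition is:
Bags: B1 = {c, f}  B2 = {f, g}  B3 = {c, e}  B4 = {b, c}  B5 = {a, b}  B6 = {b, h}  B7 = {c, d}
Tree: B1–B2, B1–B3, B3–B4, B4–B5, B4–B6, B3–B7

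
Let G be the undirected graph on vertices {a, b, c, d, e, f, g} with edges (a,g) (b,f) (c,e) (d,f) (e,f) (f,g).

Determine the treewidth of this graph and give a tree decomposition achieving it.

Treewidth 1.
Bags: B1 = {d, f}  B2 = {f, g}  B3 = {b, f}  B4 = {e, f}  B5 = {a, g}  B6 = {c, e}
Tree: B1–B2, B1–B3, B2–B4, B2–B5, B4–B6

Every bag has size at most 2, so the width is 2 − 1 = 1 and tw(G) ≤ 1. G has an edge, so its treewidth is at least 1. Therefore the treewidth is 1.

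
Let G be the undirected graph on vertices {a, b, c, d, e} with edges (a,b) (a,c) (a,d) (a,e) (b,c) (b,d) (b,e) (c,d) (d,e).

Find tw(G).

3

A width-3 tree decomposition is:
Bags: B1 = {a, b, c, d}  B2 = {a, b, d, e}
Tree: B1–B2
Each bag holds 4 vertices, so the decomposition has width 3, which upper-bounds the treewidth. On the other hand G contains the 4-clique {a, b, d, e}. A clique must lie in a single bag of any decomposition, so no decomposition can have width below 3. Combining the bounds, tw(G) = 3.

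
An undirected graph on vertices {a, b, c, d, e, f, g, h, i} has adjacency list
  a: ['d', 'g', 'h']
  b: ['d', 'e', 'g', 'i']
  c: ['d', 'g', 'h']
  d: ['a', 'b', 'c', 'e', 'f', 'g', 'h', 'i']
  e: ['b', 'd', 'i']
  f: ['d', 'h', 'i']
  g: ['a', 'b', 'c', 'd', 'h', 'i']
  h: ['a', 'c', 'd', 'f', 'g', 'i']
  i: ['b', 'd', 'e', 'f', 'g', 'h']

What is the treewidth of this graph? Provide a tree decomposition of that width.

Treewidth 3.
Bags: B1 = {d, g, h, i}  B2 = {a, d, g, h}  B3 = {d, f, h, i}  B4 = {b, d, g, i}  B5 = {c, d, g, h}  B6 = {b, d, e, i}
Tree: B1–B2, B1–B3, B1–B4, B2–B5, B4–B6

The largest bag has 4 vertices, giving width 3; this decomposition certifies tw(G) ≤ 3. Conversely, {c, d, g, h} is a clique of size 4, and the vertices of any clique must share a bag in every tree decomposition; so some bag has ≥ 4 vertices and tw(G) ≥ 3. Hence tw(G) = 3 exactly.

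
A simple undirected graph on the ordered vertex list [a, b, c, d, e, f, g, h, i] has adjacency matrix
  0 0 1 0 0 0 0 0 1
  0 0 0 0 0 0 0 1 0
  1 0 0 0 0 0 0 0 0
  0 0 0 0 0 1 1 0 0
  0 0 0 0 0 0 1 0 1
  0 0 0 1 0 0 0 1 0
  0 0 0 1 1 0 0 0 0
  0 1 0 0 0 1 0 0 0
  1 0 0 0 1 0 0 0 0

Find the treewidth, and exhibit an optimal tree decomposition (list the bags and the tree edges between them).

Every bag has size at most 2, so the width is 2 − 1 = 1 and tw(G) ≤ 1. G has an edge, so its treewidth is at least 1. The upper and lower bounds meet at 1, so that is the treewidth.

Treewidth 1.
One such decomposition:
Bags: B1 = {a, c}  B2 = {a, i}  B3 = {e, i}  B4 = {e, g}  B5 = {d, g}  B6 = {d, f}  B7 = {f, h}  B8 = {b, h}
Tree: B1–B2, B2–B3, B3–B4, B4–B5, B5–B6, B6–B7, B7–B8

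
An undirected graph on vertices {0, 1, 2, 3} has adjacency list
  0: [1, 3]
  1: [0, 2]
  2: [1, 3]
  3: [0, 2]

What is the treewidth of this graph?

A width-2 tree decomposition is:
Bags: B1 = {1, 2, 3}  B2 = {0, 1, 3}
Tree: B1–B2
Every bag has size at most 3, so the width is 3 − 1 = 2 and tw(G) ≤ 2. Since 3–2–1–0–3 is a cycle in G, G is not acyclic. Forests are exactly the graphs of treewidth ≤ 1, so tw(G) ≥ 2. Hence tw(G) = 2 exactly.

2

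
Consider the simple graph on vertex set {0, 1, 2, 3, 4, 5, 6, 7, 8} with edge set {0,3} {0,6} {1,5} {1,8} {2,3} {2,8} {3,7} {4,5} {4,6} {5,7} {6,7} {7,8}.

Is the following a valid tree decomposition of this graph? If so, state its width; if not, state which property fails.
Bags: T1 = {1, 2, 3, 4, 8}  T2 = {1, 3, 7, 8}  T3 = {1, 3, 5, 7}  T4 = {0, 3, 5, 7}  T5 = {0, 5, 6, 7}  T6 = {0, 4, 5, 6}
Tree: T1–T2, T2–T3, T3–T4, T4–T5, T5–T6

A tree decomposition must satisfy three properties: every vertex lies in some bag; for every edge, both endpoints lie together in some bag; and for every vertex, the bags containing it form a connected subtree. Here bags containing vertex 4 are not connected in the tree, so the decomposition is invalid.

No — bags containing vertex 4 are not connected in the tree.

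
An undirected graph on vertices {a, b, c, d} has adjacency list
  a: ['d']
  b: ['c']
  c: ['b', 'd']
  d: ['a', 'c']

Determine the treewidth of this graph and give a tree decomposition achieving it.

Treewidth 1.
One such decomposition:
Bags: B1 = {b, c}  B2 = {c, d}  B3 = {a, d}
Tree: B1–B2, B2–B3

Each bag holds 2 vertices, so the decomposition has width 1, which upper-bounds the treewidth. Since G has at least one edge (e.g. b–c), it is not an edgeless graph, so tw(G) ≥ 1. Combining the bounds, tw(G) = 1.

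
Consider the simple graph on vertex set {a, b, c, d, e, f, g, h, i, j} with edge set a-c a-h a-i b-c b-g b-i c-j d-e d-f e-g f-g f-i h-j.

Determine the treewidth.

A width-2 tree decomposition is:
Bags: B1 = {a, h, j}  B2 = {a, c, j}  B3 = {a, c, i}  B4 = {b, c, i}  B5 = {b, f, i}  B6 = {b, f, g}  B7 = {d, f, g}  B8 = {d, e, g}
Tree: B1–B2, B2–B3, B3–B4, B4–B5, B5–B6, B6–B7, B7–B8
Every bag has size at most 3, so the width is 3 − 1 = 2 and tw(G) ≤ 2. Since h–j–c–a–h is a cycle in G, G is not acyclic. Forests are exactly the graphs of treewidth ≤ 1, so tw(G) ≥ 2. Hence tw(G) = 2 exactly.

2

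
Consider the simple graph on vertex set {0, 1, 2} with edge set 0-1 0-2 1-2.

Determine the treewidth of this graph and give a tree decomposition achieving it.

Treewidth 2.
Bags: B1 = {0, 1, 2}
Tree: (single bag)

With just one bag of size 3, the width is 3 − 1 = 2, so tw(G) ≤ 2. On the other hand G contains the 3-clique {0, 1, 2}. A clique must lie in a single bag of any decomposition, so no decomposition can have width below 2. Hence tw(G) = 2 exactly.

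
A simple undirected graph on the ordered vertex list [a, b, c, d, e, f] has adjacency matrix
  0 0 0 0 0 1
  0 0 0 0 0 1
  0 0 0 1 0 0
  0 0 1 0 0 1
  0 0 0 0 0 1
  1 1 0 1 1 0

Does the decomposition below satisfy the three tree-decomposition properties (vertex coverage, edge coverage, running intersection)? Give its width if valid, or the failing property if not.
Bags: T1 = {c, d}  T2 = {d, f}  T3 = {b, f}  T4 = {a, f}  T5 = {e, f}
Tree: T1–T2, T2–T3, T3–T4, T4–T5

Checking the three conditions: (i) the bags cover all of {a, b, c, d, e, f}; (ii) for each edge, some bag contains both endpoints; (iii) the bags containing any fixed vertex form a subtree. All hold, so the decomposition is valid with width 2 − 1 = 1.

Yes; width 1.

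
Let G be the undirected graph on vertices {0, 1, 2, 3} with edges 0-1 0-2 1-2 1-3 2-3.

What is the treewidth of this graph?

A width-2 tree decomposition is:
Bags: B1 = {0, 1, 2}  B2 = {1, 2, 3}
Tree: B1–B2
The largest bag has 3 vertices, giving width 2; this decomposition certifies tw(G) ≤ 2. On the other hand G contains the 3-clique {0, 1, 2}. A clique must lie in a single bag of any decomposition, so no decomposition can have width below 2. The upper and lower bounds meet at 2, so that is the treewidth.

2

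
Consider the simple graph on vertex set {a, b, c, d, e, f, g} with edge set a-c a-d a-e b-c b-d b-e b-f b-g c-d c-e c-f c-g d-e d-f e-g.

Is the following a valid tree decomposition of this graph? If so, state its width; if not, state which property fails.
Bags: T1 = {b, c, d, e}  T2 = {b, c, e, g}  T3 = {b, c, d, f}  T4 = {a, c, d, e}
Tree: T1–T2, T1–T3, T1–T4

Yes; width 3.

Every vertex of G appears in some bag (union = {a, b, c, d, e, f, g}); every edge is covered by a bag; and for each vertex v the set of bags containing v is connected in the bag tree. The decomposition is therefore valid. The largest bag has 4 vertices, so the width is 3.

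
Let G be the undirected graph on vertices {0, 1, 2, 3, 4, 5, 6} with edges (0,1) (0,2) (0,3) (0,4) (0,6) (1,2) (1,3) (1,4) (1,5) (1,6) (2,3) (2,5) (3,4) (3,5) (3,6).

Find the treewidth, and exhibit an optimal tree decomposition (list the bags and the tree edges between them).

Treewidth 3.
One optimal decomposition is:
Bags: B1 = {0, 1, 2, 3}  B2 = {0, 1, 3, 6}  B3 = {0, 1, 3, 4}  B4 = {1, 2, 3, 5}
Tree: B1–B2, B2–B3, B1–B4

Every bag has size at most 4, so the width is 4 − 1 = 3 and tw(G) ≤ 3. On the other hand G contains the 4-clique {0, 1, 2, 3}. A clique must lie in a single bag of any decomposition, so no decomposition can have width below 3. Therefore the treewidth is 3.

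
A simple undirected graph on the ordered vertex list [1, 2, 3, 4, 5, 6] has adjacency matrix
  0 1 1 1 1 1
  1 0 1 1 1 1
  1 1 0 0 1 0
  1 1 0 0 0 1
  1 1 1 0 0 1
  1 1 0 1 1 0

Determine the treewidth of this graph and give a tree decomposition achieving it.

Treewidth 3.
One such decomposition:
Bags: B1 = {1, 2, 3, 5}  B2 = {1, 2, 5, 6}  B3 = {1, 2, 4, 6}
Tree: B1–B2, B2–B3

Every bag has size at most 4, so the width is 4 − 1 = 3 and tw(G) ≤ 3. On the other hand G contains the 4-clique {1, 2, 4, 6}. A clique must lie in a single bag of any decomposition, so no decomposition can have width below 3. Therefore the treewidth is 3.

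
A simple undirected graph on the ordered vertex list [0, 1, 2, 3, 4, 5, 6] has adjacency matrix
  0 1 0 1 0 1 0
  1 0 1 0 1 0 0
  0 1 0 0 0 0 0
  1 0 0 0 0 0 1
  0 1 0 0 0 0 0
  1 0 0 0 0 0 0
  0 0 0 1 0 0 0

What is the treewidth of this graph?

A width-1 tree decomposition is:
Bags: B1 = {0, 1}  B2 = {0, 5}  B3 = {1, 2}  B4 = {0, 3}  B5 = {1, 4}  B6 = {3, 6}
Tree: B1–B2, B1–B3, B2–B4, B3–B5, B4–B6
Every bag has size at most 2, so the width is 2 − 1 = 1 and tw(G) ≤ 1. Any graph with an edge has treewidth ≥ 1, and G has the edge 1–0. Therefore the treewidth is 1.

1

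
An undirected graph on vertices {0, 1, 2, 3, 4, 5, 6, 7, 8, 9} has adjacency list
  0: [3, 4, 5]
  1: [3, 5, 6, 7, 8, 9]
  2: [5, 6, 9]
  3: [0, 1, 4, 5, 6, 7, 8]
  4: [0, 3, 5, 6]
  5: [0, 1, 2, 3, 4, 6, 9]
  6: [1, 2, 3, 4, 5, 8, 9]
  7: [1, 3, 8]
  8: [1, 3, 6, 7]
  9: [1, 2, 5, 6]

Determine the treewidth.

A width-3 tree decomposition is:
Bags: B1 = {1, 3, 5, 6}  B2 = {1, 5, 6, 9}  B3 = {2, 5, 6, 9}  B4 = {1, 3, 6, 8}  B5 = {3, 4, 5, 6}  B6 = {1, 3, 7, 8}  B7 = {0, 3, 4, 5}
Tree: B1–B2, B2–B3, B1–B4, B1–B5, B4–B6, B5–B7
The largest bag has 4 vertices, giving width 3; this decomposition certifies tw(G) ≤ 3. For the lower bound, the 4 vertices {1, 5, 6, 9} are pairwise adjacent, and any tree decomposition puts a clique entirely inside one bag — forcing width ≥ 3. Hence tw(G) = 3 exactly.

3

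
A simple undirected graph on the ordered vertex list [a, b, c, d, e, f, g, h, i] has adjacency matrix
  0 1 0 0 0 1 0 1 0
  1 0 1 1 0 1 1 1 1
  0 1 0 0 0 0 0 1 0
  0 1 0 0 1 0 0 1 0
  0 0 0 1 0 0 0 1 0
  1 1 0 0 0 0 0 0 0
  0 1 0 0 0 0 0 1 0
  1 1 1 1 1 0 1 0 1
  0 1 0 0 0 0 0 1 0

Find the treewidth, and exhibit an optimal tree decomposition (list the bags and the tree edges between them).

Treewidth 2.
One optimal decomposition is:
Bags: B1 = {b, h, i}  B2 = {a, b, h}  B3 = {b, d, h}  B4 = {b, g, h}  B5 = {d, e, h}  B6 = {a, b, f}  B7 = {b, c, h}
Tree: B1–B2, B2–B3, B1–B4, B3–B5, B2–B6, B3–B7

Every bag has size at most 3, so the width is 3 − 1 = 2 and tw(G) ≤ 2. On the other hand G contains the 3-clique {d, e, h}. A clique must lie in a single bag of any decomposition, so no decomposition can have width below 2. Hence tw(G) = 2 exactly.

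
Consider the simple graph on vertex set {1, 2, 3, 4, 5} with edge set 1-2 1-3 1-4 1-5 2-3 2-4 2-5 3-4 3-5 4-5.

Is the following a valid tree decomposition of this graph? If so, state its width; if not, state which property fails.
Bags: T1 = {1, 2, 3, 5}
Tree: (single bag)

No — vertex 4 appears in no bag.

A tree decomposition must satisfy three properties: every vertex lies in some bag; for every edge, both endpoints lie together in some bag; and for every vertex, the bags containing it form a connected subtree. Here vertex 4 appears in no bag, so the decomposition is invalid.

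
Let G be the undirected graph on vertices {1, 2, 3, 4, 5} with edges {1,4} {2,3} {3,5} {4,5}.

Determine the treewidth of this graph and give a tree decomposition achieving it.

Each bag holds 2 vertices, so the decomposition has width 1, which upper-bounds the treewidth. G has an edge, so its treewidth is at least 1. Hence tw(G) = 1 exactly.

Treewidth 1.
Bags: B1 = {3, 5}  B2 = {4, 5}  B3 = {1, 4}  B4 = {2, 3}
Tree: B1–B2, B2–B3, B1–B4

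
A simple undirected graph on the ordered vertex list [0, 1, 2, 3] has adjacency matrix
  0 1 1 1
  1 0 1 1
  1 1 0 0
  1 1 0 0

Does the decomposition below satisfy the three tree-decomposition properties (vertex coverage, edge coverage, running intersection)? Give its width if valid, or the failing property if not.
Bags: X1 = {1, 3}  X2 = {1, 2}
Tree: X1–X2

No — vertex 0 appears in no bag.

A tree decomposition must satisfy three properties: every vertex lies in some bag; for every edge, both endpoints lie together in some bag; and for every vertex, the bags containing it form a connected subtree. Here vertex 0 appears in no bag, so the decomposition is invalid.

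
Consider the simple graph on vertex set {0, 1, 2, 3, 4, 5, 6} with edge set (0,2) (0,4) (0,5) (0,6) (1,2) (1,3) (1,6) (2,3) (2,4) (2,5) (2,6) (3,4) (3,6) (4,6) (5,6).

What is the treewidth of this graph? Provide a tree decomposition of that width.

Every bag has size at most 4, so the width is 4 − 1 = 3 and tw(G) ≤ 3. Conversely, {0, 2, 4, 6} is a clique of size 4, and the vertices of any clique must share a bag in every tree decomposition; so some bag has ≥ 4 vertices and tw(G) ≥ 3. Hence tw(G) = 3 exactly.

Treewidth 3.
One optimal decomposition is:
Bags: B1 = {0, 2, 4, 6}  B2 = {0, 2, 5, 6}  B3 = {2, 3, 4, 6}  B4 = {1, 2, 3, 6}
Tree: B1–B2, B1–B3, B3–B4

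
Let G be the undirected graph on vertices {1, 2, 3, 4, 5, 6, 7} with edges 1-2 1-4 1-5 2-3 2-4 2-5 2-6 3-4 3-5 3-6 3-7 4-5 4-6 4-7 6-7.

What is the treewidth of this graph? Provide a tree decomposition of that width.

The largest bag has 4 vertices, giving width 3; this decomposition certifies tw(G) ≤ 3. For the lower bound, the 4 vertices {1, 2, 4, 5} are pairwise adjacent, and any tree decomposition puts a clique entirely inside one bag — forcing width ≥ 3. The upper and lower bounds meet at 3, so that is the treewidth.

Treewidth 3.
Bags: B1 = {2, 3, 4, 5}  B2 = {2, 3, 4, 6}  B3 = {1, 2, 4, 5}  B4 = {3, 4, 6, 7}
Tree: B1–B2, B1–B3, B2–B4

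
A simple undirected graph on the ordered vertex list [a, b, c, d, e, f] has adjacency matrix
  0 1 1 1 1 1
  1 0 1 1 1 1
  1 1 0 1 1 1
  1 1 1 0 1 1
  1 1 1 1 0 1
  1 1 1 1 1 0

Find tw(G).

A width-5 tree decomposition is:
Bags: B1 = {a, b, c, d, e, f}
Tree: (single bag)
A single bag containing all 6 vertices is trivially a valid decomposition of width 5. Conversely, {a, b, c, d, e, f} is a clique of size 6, and the vertices of any clique must share a bag in every tree decomposition; so some bag has ≥ 6 vertices and tw(G) ≥ 5. The upper and lower bounds meet at 5, so that is the treewidth.

5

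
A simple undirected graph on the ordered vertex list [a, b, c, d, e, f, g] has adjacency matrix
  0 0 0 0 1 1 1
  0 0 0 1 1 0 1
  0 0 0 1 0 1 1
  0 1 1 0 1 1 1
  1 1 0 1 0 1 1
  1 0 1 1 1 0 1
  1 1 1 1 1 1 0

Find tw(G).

A width-3 tree decomposition is:
Bags: B1 = {c, d, f, g}  B2 = {d, e, f, g}  B3 = {a, e, f, g}  B4 = {b, d, e, g}
Tree: B1–B2, B2–B3, B2–B4
Every bag has size at most 4, so the width is 4 − 1 = 3 and tw(G) ≤ 3. On the other hand G contains the 4-clique {d, e, f, g}. A clique must lie in a single bag of any decomposition, so no decomposition can have width below 3. Hence tw(G) = 3 exactly.

3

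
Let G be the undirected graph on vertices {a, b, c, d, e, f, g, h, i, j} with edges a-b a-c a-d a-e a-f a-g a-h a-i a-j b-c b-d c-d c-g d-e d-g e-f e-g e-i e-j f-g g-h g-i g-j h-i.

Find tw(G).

3

A width-3 tree decomposition is:
Bags: B1 = {a, d, e, g}  B2 = {a, e, g, i}  B3 = {a, g, h, i}  B4 = {a, c, d, g}  B5 = {a, e, g, j}  B6 = {a, b, c, d}  B7 = {a, e, f, g}
Tree: B1–B2, B2–B3, B1–B4, B2–B5, B4–B6, B2–B7
Each bag holds 4 vertices, so the decomposition has width 3, which upper-bounds the treewidth. For the lower bound, the 4 vertices {a, d, e, g} are pairwise adjacent, and any tree decomposition puts a clique entirely inside one bag — forcing width ≥ 3. Therefore the treewidth is 3.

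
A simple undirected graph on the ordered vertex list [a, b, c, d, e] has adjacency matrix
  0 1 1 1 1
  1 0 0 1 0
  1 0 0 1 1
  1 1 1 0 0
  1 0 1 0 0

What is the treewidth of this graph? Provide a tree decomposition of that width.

Every bag has size at most 3, so the width is 3 − 1 = 2 and tw(G) ≤ 2. On the other hand G contains the 3-clique {a, c, d}. A clique must lie in a single bag of any decomposition, so no decomposition can have width below 2. Hence tw(G) = 2 exactly.

Treewidth 2.
Bags: B1 = {a, c, e}  B2 = {a, c, d}  B3 = {a, b, d}
Tree: B1–B2, B2–B3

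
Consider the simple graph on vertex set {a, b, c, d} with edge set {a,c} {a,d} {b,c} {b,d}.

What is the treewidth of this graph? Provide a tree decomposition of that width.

Each bag holds 3 vertices, so the decomposition has width 2, which upper-bounds the treewidth. The edges c–b–d–a–c form a cycle, so G is not a tree and its treewidth is at least 2. The upper and lower bounds meet at 2, so that is the treewidth.

Treewidth 2.
One optimal decomposition is:
Bags: B1 = {b, c, d}  B2 = {a, c, d}
Tree: B1–B2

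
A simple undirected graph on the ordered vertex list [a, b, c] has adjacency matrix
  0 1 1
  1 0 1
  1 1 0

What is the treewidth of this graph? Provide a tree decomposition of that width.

Treewidth 2.
Bags: B1 = {a, b, c}
Tree: (single bag)

A single bag containing all 3 vertices is trivially a valid decomposition of width 2. On the other hand G contains the 3-clique {a, b, c}. A clique must lie in a single bag of any decomposition, so no decomposition can have width below 2. Therefore the treewidth is 2.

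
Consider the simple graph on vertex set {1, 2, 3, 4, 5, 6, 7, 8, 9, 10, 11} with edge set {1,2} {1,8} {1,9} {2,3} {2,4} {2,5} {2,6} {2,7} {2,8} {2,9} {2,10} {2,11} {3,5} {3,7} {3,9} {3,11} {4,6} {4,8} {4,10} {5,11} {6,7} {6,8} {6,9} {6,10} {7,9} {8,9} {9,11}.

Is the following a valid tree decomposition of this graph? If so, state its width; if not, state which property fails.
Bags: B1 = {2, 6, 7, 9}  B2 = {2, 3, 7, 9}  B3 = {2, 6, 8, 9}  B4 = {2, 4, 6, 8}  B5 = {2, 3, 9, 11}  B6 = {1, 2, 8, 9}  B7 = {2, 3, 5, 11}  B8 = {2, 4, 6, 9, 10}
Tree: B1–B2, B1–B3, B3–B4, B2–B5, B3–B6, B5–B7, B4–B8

A tree decomposition must satisfy three properties: every vertex lies in some bag; for every edge, both endpoints lie together in some bag; and for every vertex, the bags containing it form a connected subtree. Here bags containing vertex 9 are not connected in the tree, so the decomposition is invalid.

No — bags containing vertex 9 are not connected in the tree.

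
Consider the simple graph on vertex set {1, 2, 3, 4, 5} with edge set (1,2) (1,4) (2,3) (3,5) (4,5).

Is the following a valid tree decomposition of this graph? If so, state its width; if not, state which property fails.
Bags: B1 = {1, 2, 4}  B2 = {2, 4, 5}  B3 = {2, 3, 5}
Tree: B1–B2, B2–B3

Yes; width 2.

Checking the three conditions: (i) the bags cover all of {1, 2, 3, 4, 5}; (ii) for each edge, some bag contains both endpoints; (iii) the bags containing any fixed vertex form a subtree. All hold, so the decomposition is valid with width 3 − 1 = 2.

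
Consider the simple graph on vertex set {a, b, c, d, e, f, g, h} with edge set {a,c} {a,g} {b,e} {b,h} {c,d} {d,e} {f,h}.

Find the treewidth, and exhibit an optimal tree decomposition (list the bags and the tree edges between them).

Treewidth 1.
One optimal decomposition is:
Bags: B1 = {f, h}  B2 = {b, h}  B3 = {b, e}  B4 = {d, e}  B5 = {c, d}  B6 = {a, c}  B7 = {a, g}
Tree: B1–B2, B2–B3, B3–B4, B4–B5, B5–B6, B6–B7

Every bag has size at most 2, so the width is 2 − 1 = 1 and tw(G) ≤ 1. Since G has at least one edge (e.g. f–h), it is not an edgeless graph, so tw(G) ≥ 1. Combining the bounds, tw(G) = 1.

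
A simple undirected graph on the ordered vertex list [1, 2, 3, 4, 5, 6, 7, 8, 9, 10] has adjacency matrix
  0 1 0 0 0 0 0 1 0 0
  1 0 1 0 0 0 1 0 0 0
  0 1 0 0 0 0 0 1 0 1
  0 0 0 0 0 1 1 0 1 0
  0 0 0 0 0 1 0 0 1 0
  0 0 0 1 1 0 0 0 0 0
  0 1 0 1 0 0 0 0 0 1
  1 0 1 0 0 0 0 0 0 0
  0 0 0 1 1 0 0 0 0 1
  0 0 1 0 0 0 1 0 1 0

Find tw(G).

2

A width-2 tree decomposition is:
Bags: B1 = {1, 3, 8}  B2 = {1, 2, 3}  B3 = {2, 3, 10}  B4 = {2, 7, 10}  B5 = {7, 9, 10}  B6 = {4, 7, 9}  B7 = {4, 5, 9}  B8 = {4, 5, 6}
Tree: B1–B2, B2–B3, B3–B4, B4–B5, B5–B6, B6–B7, B7–B8
The largest bag has 3 vertices, giving width 2; this decomposition certifies tw(G) ≤ 2. For the lower bound, G contains the cycle 8–1–2–3–8, so G is not a forest; only forests have treewidth ≤ 1, hence tw(G) ≥ 2. Therefore the treewidth is 2.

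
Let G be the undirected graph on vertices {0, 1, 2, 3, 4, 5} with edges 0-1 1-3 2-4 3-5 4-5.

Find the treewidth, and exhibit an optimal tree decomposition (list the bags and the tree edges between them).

Treewidth 1.
One optimal decomposition is:
Bags: B1 = {2, 4}  B2 = {4, 5}  B3 = {3, 5}  B4 = {1, 3}  B5 = {0, 1}
Tree: B1–B2, B2–B3, B3–B4, B4–B5

Each bag holds 2 vertices, so the decomposition has width 1, which upper-bounds the treewidth. Any graph with an edge has treewidth ≥ 1, and G has the edge 2–4. Therefore the treewidth is 1.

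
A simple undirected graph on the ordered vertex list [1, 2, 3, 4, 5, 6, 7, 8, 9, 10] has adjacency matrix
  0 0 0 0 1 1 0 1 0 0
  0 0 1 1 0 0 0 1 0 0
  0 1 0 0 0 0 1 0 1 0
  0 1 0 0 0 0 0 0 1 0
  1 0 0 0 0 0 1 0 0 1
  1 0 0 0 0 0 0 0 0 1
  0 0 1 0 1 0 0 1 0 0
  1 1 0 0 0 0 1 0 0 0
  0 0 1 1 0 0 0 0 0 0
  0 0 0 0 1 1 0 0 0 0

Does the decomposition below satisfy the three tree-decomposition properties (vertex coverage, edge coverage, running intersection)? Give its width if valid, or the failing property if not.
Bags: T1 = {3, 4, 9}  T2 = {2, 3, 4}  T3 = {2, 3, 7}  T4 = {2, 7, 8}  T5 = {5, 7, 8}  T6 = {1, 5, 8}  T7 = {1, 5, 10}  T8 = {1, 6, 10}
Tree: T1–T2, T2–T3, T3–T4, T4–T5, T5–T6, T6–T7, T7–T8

Every vertex of G appears in some bag (union = {1, 2, 3, 4, 5, 6, 7, 8, 9, 10}); every edge is covered by a bag; and for each vertex v the set of bags containing v is connected in the bag tree. The decomposition is therefore valid. The largest bag has 3 vertices, so the width is 2.

Yes; width 2.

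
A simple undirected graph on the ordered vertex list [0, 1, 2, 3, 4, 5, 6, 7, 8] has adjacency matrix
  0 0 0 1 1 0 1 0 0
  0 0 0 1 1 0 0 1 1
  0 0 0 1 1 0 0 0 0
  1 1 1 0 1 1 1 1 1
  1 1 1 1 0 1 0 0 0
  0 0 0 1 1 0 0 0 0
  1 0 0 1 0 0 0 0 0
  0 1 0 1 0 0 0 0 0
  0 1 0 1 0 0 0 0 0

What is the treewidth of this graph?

A width-2 tree decomposition is:
Bags: B1 = {3, 4, 5}  B2 = {1, 3, 4}  B3 = {0, 3, 4}  B4 = {2, 3, 4}  B5 = {0, 3, 6}  B6 = {1, 3, 7}  B7 = {1, 3, 8}
Tree: B1–B2, B1–B3, B1–B4, B3–B5, B2–B6, B2–B7
Every bag has size at most 3, so the width is 3 − 1 = 2 and tw(G) ≤ 2. For the lower bound, the 3 vertices {1, 3, 8} are pairwise adjacent, and any tree decomposition puts a clique entirely inside one bag — forcing width ≥ 2. Therefore the treewidth is 2.

2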